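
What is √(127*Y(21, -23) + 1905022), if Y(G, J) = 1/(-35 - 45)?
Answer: √762008165/20 ≈ 1380.2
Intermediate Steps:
Y(G, J) = -1/80 (Y(G, J) = 1/(-80) = -1/80)
√(127*Y(21, -23) + 1905022) = √(127*(-1/80) + 1905022) = √(-127/80 + 1905022) = √(152401633/80) = √762008165/20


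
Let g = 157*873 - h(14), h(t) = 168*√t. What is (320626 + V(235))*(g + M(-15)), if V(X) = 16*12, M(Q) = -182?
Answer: 43913247022 - 53897424*√14 ≈ 4.3712e+10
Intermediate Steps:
V(X) = 192
g = 137061 - 168*√14 (g = 157*873 - 168*√14 = 137061 - 168*√14 ≈ 1.3643e+5)
(320626 + V(235))*(g + M(-15)) = (320626 + 192)*((137061 - 168*√14) - 182) = 320818*(136879 - 168*√14) = 43913247022 - 53897424*√14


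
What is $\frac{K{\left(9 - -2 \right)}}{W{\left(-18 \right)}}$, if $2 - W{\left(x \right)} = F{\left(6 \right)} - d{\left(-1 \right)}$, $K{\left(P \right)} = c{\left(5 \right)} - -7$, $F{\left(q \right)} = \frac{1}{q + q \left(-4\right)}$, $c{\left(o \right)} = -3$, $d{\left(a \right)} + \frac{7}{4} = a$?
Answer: $- \frac{144}{25} \approx -5.76$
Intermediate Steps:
$d{\left(a \right)} = - \frac{7}{4} + a$
$F{\left(q \right)} = - \frac{1}{3 q}$ ($F{\left(q \right)} = \frac{1}{q - 4 q} = \frac{1}{\left(-3\right) q} = - \frac{1}{3 q}$)
$K{\left(P \right)} = 4$ ($K{\left(P \right)} = -3 - -7 = -3 + 7 = 4$)
$W{\left(x \right)} = - \frac{25}{36}$ ($W{\left(x \right)} = 2 - \left(- \frac{1}{3 \cdot 6} - \left(- \frac{7}{4} - 1\right)\right) = 2 - \left(\left(- \frac{1}{3}\right) \frac{1}{6} - - \frac{11}{4}\right) = 2 - \left(- \frac{1}{18} + \frac{11}{4}\right) = 2 - \frac{97}{36} = - \frac{25}{36}$)
$\frac{K{\left(9 - -2 \right)}}{W{\left(-18 \right)}} = \frac{4}{- \frac{25}{36}} = 4 \left(- \frac{36}{25}\right) = - \frac{144}{25}$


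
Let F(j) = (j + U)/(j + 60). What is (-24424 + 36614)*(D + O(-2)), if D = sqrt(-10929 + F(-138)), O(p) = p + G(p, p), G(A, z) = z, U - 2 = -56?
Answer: -48760 + 12190*I*sqrt(1846585)/13 ≈ -48760.0 + 1.2742e+6*I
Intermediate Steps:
U = -54 (U = 2 - 56 = -54)
F(j) = (-54 + j)/(60 + j) (F(j) = (j - 54)/(j + 60) = (-54 + j)/(60 + j))
O(p) = 2*p (O(p) = p + p = 2*p)
D = I*sqrt(1846585)/13 (D = sqrt(-10929 + (-54 - 138)/(60 - 138)) = sqrt(-10929 - 192/(-78)) = sqrt(-10929 - 1/78*(-192)) = sqrt(-10929 + 32/13) = sqrt(-142045/13) = I*sqrt(1846585)/13 ≈ 104.53*I)
(-24424 + 36614)*(D + O(-2)) = (-24424 + 36614)*(I*sqrt(1846585)/13 + 2*(-2)) = 12190*(I*sqrt(1846585)/13 - 4) = 12190*(-4 + I*sqrt(1846585)/13) = -48760 + 12190*I*sqrt(1846585)/13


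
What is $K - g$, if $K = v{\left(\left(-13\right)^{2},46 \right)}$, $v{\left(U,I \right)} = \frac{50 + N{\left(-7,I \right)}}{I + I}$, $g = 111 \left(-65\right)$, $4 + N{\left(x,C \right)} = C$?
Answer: $7216$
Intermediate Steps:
$N{\left(x,C \right)} = -4 + C$
$g = -7215$
$v{\left(U,I \right)} = \frac{46 + I}{2 I}$ ($v{\left(U,I \right)} = \frac{50 + \left(-4 + I\right)}{I + I} = \frac{46 + I}{2 I}$)
$K = 1$ ($K = \frac{46 + 46}{2 \cdot 46} = \frac{1}{2} \cdot \frac{1}{46} \cdot 92 = 1$)
$K - g = 1 - -7215 = 1 + 7215 = 7216$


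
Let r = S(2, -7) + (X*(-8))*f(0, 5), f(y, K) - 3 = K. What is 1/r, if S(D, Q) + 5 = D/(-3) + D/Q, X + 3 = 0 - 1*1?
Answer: 21/5251 ≈ 0.0039992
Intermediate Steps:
f(y, K) = 3 + K
X = -4 (X = -3 + (0 - 1*1) = -3 + (0 - 1) = -3 - 1 = -4)
S(D, Q) = -5 - D/3 + D/Q (S(D, Q) = -5 + (D/(-3) + D/Q) = -5 + (D*(-⅓) + D/Q) = -5 + (-D/3 + D/Q) = -5 - D/3 + D/Q)
r = 5251/21 (r = (-5 - ⅓*2 + 2/(-7)) + (-4*(-8))*(3 + 5) = (-5 - ⅔ + 2*(-⅐)) + 32*8 = (-5 - ⅔ - 2/7) + 256 = -125/21 + 256 = 5251/21 ≈ 250.05)
1/r = 1/(5251/21) = 21/5251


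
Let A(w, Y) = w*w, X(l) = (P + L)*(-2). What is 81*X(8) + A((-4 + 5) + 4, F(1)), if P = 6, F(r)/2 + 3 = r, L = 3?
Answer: -1433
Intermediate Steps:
F(r) = -6 + 2*r
X(l) = -18 (X(l) = (6 + 3)*(-2) = 9*(-2) = -18)
A(w, Y) = w**2
81*X(8) + A((-4 + 5) + 4, F(1)) = 81*(-18) + ((-4 + 5) + 4)**2 = -1458 + (1 + 4)**2 = -1458 + 5**2 = -1458 + 25 = -1433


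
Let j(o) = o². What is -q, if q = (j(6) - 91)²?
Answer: -3025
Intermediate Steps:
q = 3025 (q = (6² - 91)² = (36 - 91)² = (-55)² = 3025)
-q = -1*3025 = -3025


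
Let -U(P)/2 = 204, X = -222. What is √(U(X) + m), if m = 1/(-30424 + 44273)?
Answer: I*√78252264959/13849 ≈ 20.199*I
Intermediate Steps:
m = 1/13849 ≈ 7.2207e-5
U(P) = -408 (U(P) = -2*204 = -408)
√(U(X) + m) = √(-408 + 1/13849) = √(-5650391/13849) = I*√78252264959/13849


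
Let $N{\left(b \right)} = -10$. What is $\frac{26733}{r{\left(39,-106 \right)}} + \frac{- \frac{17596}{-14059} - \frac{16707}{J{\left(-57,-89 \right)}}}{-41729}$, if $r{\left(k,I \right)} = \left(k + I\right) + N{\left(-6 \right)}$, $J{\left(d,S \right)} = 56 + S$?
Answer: $- \frac{2240563622136}{6453348121} \approx -347.19$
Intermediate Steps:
$r{\left(k,I \right)} = -10 + I + k$ ($r{\left(k,I \right)} = \left(k + I\right) - 10 = \left(I + k\right) - 10 = -10 + I + k$)
$\frac{26733}{r{\left(39,-106 \right)}} + \frac{- \frac{17596}{-14059} - \frac{16707}{J{\left(-57,-89 \right)}}}{-41729} = \frac{26733}{-10 - 106 + 39} + \frac{- \frac{17596}{-14059} - \frac{16707}{56 - 89}}{-41729} = \frac{26733}{-77} + \left(\left(-17596\right) \left(- \frac{1}{14059}\right) - \frac{16707}{-33}\right) \left(- \frac{1}{41729}\right) = 26733 \left(- \frac{1}{77}\right) + \left(\frac{17596}{14059} - - \frac{5569}{11}\right) \left(- \frac{1}{41729}\right) = - \frac{3819}{11} + \left(\frac{17596}{14059} + \frac{5569}{11}\right) \left(- \frac{1}{41729}\right) = - \frac{3819}{11} + \frac{78488127}{154649} \left(- \frac{1}{41729}\right) = - \frac{3819}{11} - \frac{78488127}{6453348121} = - \frac{2240563622136}{6453348121}$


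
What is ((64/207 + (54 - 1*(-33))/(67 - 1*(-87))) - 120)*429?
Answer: -49367435/966 ≈ -51105.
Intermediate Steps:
((64/207 + (54 - 1*(-33))/(67 - 1*(-87))) - 120)*429 = ((64*(1/207) + (54 + 33)/(67 + 87)) - 120)*429 = ((64/207 + 87/154) - 120)*429 = (27865/31878 - 120)*429 = -3797495/31878*429 = -49367435/966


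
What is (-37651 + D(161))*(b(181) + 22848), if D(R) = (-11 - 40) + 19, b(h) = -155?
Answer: -855140319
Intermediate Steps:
D(R) = -32 (D(R) = -51 + 19 = -32)
(-37651 + D(161))*(b(181) + 22848) = (-37651 - 32)*(-155 + 22848) = -37683*22693 = -855140319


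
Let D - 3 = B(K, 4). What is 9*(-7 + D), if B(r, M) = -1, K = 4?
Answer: -45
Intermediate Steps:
D = 2 (D = 3 - 1 = 2)
9*(-7 + D) = 9*(-7 + 2) = 9*(-5) = -45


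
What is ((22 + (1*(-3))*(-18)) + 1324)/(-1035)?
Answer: -280/207 ≈ -1.3527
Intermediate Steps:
((22 + (1*(-3))*(-18)) + 1324)/(-1035) = ((22 - 3*(-18)) + 1324)*(-1/1035) = ((22 + 54) + 1324)*(-1/1035) = (76 + 1324)*(-1/1035) = 1400*(-1/1035) = -280/207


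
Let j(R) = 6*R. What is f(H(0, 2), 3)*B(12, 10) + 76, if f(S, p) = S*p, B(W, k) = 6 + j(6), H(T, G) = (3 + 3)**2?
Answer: 4612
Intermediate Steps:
H(T, G) = 36 (H(T, G) = 6**2 = 36)
B(W, k) = 42 (B(W, k) = 6 + 6*6 = 6 + 36 = 42)
f(H(0, 2), 3)*B(12, 10) + 76 = (36*3)*42 + 76 = 108*42 + 76 = 4536 + 76 = 4612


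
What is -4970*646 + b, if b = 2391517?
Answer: -819103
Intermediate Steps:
-4970*646 + b = -4970*646 + 2391517 = -3210620 + 2391517 = -819103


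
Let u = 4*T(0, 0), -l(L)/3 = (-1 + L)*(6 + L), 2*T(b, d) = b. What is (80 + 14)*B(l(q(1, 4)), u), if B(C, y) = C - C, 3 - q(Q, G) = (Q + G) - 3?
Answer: 0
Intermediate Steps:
T(b, d) = b/2
q(Q, G) = 6 - G - Q (q(Q, G) = 3 - ((Q + G) - 3) = 3 - ((G + Q) - 3) = 3 - (-3 + G + Q) = 3 + (3 - G - Q) = 6 - G - Q)
l(L) = -3*(-1 + L)*(6 + L)
u = 0 (u = 4*((½)*0) = 4*0 = 0)
B(C, y) = 0
(80 + 14)*B(l(q(1, 4)), u) = (80 + 14)*0 = 94*0 = 0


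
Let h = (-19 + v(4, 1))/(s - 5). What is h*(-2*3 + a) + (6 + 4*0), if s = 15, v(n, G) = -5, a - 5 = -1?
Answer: 54/5 ≈ 10.800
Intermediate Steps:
a = 4 (a = 5 - 1 = 4)
h = -12/5 (h = (-19 - 5)/(15 - 5) = -24/10 = -24*⅒ = -12/5 ≈ -2.4000)
h*(-2*3 + a) + (6 + 4*0) = -12*(-2*3 + 4)/5 + (6 + 4*0) = -12*(-6 + 4)/5 + (6 + 0) = -12/5*(-2) + 6 = 24/5 + 6 = 54/5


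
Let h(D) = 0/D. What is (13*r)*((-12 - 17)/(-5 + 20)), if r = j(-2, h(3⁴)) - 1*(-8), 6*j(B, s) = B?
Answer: -8671/45 ≈ -192.69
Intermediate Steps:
h(D) = 0
j(B, s) = B/6
r = 23/3 (r = (⅙)*(-2) - 1*(-8) = -⅓ + 8 = 23/3 ≈ 7.6667)
(13*r)*((-12 - 17)/(-5 + 20)) = (13*(23/3))*((-12 - 17)/(-5 + 20)) = 299*(-29/15)/3 = 299*(-29*1/15)/3 = (299/3)*(-29/15) = -8671/45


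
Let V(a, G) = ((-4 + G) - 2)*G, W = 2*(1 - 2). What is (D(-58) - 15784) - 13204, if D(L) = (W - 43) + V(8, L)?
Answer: -25321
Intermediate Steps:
W = -2 (W = 2*(-1) = -2)
V(a, G) = G*(-6 + G) (V(a, G) = (-6 + G)*G = G*(-6 + G))
D(L) = -45 + L*(-6 + L) (D(L) = (-2 - 43) + L*(-6 + L) = -45 + L*(-6 + L))
(D(-58) - 15784) - 13204 = ((-45 - 58*(-6 - 58)) - 15784) - 13204 = ((-45 - 58*(-64)) - 15784) - 13204 = ((-45 + 3712) - 15784) - 13204 = (3667 - 15784) - 13204 = -12117 - 13204 = -25321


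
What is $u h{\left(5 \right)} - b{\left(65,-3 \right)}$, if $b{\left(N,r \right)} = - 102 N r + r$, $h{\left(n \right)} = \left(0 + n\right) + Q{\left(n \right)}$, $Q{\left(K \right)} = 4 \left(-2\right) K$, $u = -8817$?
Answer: $288708$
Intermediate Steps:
$Q{\left(K \right)} = - 8 K$
$h{\left(n \right)} = - 7 n$ ($h{\left(n \right)} = \left(0 + n\right) - 8 n = n - 8 n = - 7 n$)
$b{\left(N,r \right)} = r - 102 N r$ ($b{\left(N,r \right)} = - 102 N r + r = r - 102 N r$)
$u h{\left(5 \right)} - b{\left(65,-3 \right)} = - 8817 \left(\left(-7\right) 5\right) - - 3 \left(1 - 6630\right) = \left(-8817\right) \left(-35\right) - - 3 \left(1 - 6630\right) = 308595 - \left(-3\right) \left(-6629\right) = 308595 - 19887 = 288708$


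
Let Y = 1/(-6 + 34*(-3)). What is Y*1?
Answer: -1/108 ≈ -0.0092593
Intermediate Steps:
Y = -1/108 (Y = 1/(-6 - 102) = 1/(-108) = -1/108 ≈ -0.0092593)
Y*1 = -1/108*1 = -1/108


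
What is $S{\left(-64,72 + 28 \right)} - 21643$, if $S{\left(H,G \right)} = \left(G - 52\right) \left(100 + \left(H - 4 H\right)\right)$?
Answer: $-7627$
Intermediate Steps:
$S{\left(H,G \right)} = \left(-52 + G\right) \left(100 - 3 H\right)$
$S{\left(-64,72 + 28 \right)} - 21643 = \left(-5200 + 100 \left(72 + 28\right) + 156 \left(-64\right) - 3 \left(72 + 28\right) \left(-64\right)\right) - 21643 = \left(-5200 + 100 \cdot 100 - 9984 - 300 \left(-64\right)\right) - 21643 = \left(-5200 + 10000 - 9984 + 19200\right) - 21643 = 14016 - 21643 = -7627$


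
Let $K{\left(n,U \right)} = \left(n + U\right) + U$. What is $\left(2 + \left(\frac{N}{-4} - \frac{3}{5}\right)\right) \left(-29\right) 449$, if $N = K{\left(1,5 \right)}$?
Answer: $\frac{351567}{20} \approx 17578.0$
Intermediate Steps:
$K{\left(n,U \right)} = n + 2 U$ ($K{\left(n,U \right)} = \left(U + n\right) + U = n + 2 U$)
$N = 11$ ($N = 1 + 2 \cdot 5 = 1 + 10 = 11$)
$\left(2 + \left(\frac{N}{-4} - \frac{3}{5}\right)\right) \left(-29\right) 449 = \left(2 + \left(\frac{11}{-4} - \frac{3}{5}\right)\right) \left(-29\right) 449 = \left(2 + \left(11 \left(- \frac{1}{4}\right) - \frac{3}{5}\right)\right) \left(-29\right) 449 = \left(2 - \frac{67}{20}\right) \left(-29\right) 449 = \left(- \frac{27}{20}\right) \left(-29\right) 449 = \frac{783}{20} \cdot 449 = \frac{351567}{20}$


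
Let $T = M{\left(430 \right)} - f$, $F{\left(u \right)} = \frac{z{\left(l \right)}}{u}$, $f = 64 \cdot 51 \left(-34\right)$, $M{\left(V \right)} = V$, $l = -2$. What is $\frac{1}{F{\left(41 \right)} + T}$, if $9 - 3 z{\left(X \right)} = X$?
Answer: $\frac{123}{13702949} \approx 8.9762 \cdot 10^{-6}$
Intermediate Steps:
$f = -110976$ ($f = 3264 \left(-34\right) = -110976$)
$z{\left(X \right)} = 3 - \frac{X}{3}$
$F{\left(u \right)} = \frac{11}{3 u}$ ($F{\left(u \right)} = \frac{3 - - \frac{2}{3}}{u} = \frac{3 + \frac{2}{3}}{u} = \frac{11}{3 u}$)
$T = 111406$ ($T = 430 - -110976 = 430 + 110976 = 111406$)
$\frac{1}{F{\left(41 \right)} + T} = \frac{1}{\frac{11}{3 \cdot 41} + 111406} = \frac{1}{\frac{11}{3} \cdot \frac{1}{41} + 111406} = \frac{1}{\frac{11}{123} + 111406} = \frac{1}{\frac{13702949}{123}} = \frac{123}{13702949}$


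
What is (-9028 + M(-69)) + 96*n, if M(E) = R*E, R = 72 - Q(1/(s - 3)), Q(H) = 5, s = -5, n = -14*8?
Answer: -24403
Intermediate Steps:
n = -112
R = 67 (R = 72 - 1*5 = 72 - 5 = 67)
M(E) = 67*E
(-9028 + M(-69)) + 96*n = (-9028 + 67*(-69)) + 96*(-112) = (-9028 - 4623) - 10752 = -13651 - 10752 = -24403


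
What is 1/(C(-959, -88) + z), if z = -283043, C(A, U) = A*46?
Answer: -1/327157 ≈ -3.0566e-6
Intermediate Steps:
C(A, U) = 46*A
1/(C(-959, -88) + z) = 1/(46*(-959) - 283043) = 1/(-44114 - 283043) = 1/(-327157) = -1/327157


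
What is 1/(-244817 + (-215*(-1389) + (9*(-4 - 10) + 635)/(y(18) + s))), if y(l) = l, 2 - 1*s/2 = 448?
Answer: 874/47036423 ≈ 1.8581e-5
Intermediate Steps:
s = -892 (s = 4 - 2*448 = 4 - 896 = -892)
1/(-244817 + (-215*(-1389) + (9*(-4 - 10) + 635)/(y(18) + s))) = 1/(-244817 + (-215*(-1389) + (9*(-4 - 10) + 635)/(18 - 892))) = 1/(-244817 + (298635 + (9*(-14) + 635)/(-874))) = 1/(-244817 + (298635 + (-126 + 635)*(-1/874))) = 1/(-244817 + (298635 + 509*(-1/874))) = 1/(-244817 + (298635 - 509/874)) = 1/(-244817 + 261006481/874) = 1/(47036423/874) = 874/47036423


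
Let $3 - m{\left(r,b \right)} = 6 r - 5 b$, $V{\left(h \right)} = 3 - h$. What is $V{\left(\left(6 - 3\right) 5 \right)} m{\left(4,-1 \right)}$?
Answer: $312$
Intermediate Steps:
$m{\left(r,b \right)} = 3 - 6 r + 5 b$ ($m{\left(r,b \right)} = 3 - \left(6 r - 5 b\right) = 3 - \left(- 5 b + 6 r\right) = 3 + \left(- 6 r + 5 b\right) = 3 - 6 r + 5 b$)
$V{\left(\left(6 - 3\right) 5 \right)} m{\left(4,-1 \right)} = \left(3 - \left(6 - 3\right) 5\right) \left(3 - 24 + 5 \left(-1\right)\right) = \left(3 - 3 \cdot 5\right) \left(3 - 24 - 5\right) = \left(3 - 15\right) \left(-26\right) = \left(-12\right) \left(-26\right) = 312$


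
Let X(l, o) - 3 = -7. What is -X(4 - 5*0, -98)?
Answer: 4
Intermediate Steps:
X(l, o) = -4 (X(l, o) = 3 - 7 = -4)
-X(4 - 5*0, -98) = -1*(-4) = 4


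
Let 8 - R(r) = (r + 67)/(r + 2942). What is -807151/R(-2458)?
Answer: -390661084/6263 ≈ -62376.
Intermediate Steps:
R(r) = 8 - (67 + r)/(2942 + r) (R(r) = 8 - (r + 67)/(r + 2942) = 8 - (67 + r)/(2942 + r))
-807151/R(-2458) = -807151*(2942 - 2458)/(23469 + 7*(-2458)) = -807151*484/(23469 - 17206) = -807151/((1/484)*6263) = -807151/6263/484 = -807151*484/6263 = -390661084/6263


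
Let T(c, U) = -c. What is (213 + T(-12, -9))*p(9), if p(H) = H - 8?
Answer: 225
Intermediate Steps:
p(H) = -8 + H
(213 + T(-12, -9))*p(9) = (213 - 1*(-12))*(-8 + 9) = (213 + 12)*1 = 225*1 = 225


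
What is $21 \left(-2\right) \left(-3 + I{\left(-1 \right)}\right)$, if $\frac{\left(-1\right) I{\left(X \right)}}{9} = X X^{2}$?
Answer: $-252$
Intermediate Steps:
$I{\left(X \right)} = - 9 X^{3}$ ($I{\left(X \right)} = - 9 X X^{2} = - 9 X^{3}$)
$21 \left(-2\right) \left(-3 + I{\left(-1 \right)}\right) = 21 \left(-2\right) \left(-3 - 9 \left(-1\right)^{3}\right) = - 42 \left(-3 - -9\right) = - 42 \left(-3 + 9\right) = \left(-42\right) 6 = -252$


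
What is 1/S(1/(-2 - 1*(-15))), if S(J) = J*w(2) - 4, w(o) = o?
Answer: -13/50 ≈ -0.26000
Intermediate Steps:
S(J) = -4 + 2*J (S(J) = J*2 - 4 = 2*J - 4 = -4 + 2*J)
1/S(1/(-2 - 1*(-15))) = 1/(-4 + 2/(-2 - 1*(-15))) = 1/(-4 + 2/(-2 + 15)) = 1/(-4 + 2/13) = 1/(-50/13) = -13/50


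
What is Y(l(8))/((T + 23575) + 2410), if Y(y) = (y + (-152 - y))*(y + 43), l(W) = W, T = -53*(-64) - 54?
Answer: -7752/29323 ≈ -0.26437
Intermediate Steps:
T = 3338 (T = 3392 - 54 = 3338)
Y(y) = -6536 - 152*y (Y(y) = -152*(43 + y) = -6536 - 152*y)
Y(l(8))/((T + 23575) + 2410) = (-6536 - 152*8)/((3338 + 23575) + 2410) = (-6536 - 1216)/(26913 + 2410) = -7752/29323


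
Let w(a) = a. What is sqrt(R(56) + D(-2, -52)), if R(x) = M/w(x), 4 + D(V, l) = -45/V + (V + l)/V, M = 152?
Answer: 15*sqrt(42)/14 ≈ 6.9436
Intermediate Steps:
D(V, l) = -4 - 45/V + (V + l)/V (D(V, l) = -4 + (-45/V + (V + l)/V) = -4 - 45/V + (V + l)/V)
R(x) = 152/x
sqrt(R(56) + D(-2, -52)) = sqrt(152/56 + (-45 - 52 - 3*(-2))/(-2)) = sqrt(152*(1/56) - (-45 - 52 + 6)/2) = sqrt(19/7 - 1/2*(-91)) = sqrt(19/7 + 91/2) = sqrt(675/14) = 15*sqrt(42)/14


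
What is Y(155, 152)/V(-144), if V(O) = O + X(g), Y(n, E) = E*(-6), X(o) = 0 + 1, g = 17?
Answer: 912/143 ≈ 6.3776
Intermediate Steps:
X(o) = 1
Y(n, E) = -6*E
V(O) = 1 + O (V(O) = O + 1 = 1 + O)
Y(155, 152)/V(-144) = (-6*152)/(1 - 144) = -912/(-143) = -912*(-1/143) = 912/143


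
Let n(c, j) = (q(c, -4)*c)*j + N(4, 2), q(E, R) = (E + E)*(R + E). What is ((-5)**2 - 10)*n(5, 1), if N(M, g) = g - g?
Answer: 750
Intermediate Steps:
q(E, R) = 2*E*(E + R) (q(E, R) = (2*E)*(E + R) = 2*E*(E + R))
N(M, g) = 0
n(c, j) = 2*j*c**2*(-4 + c) (n(c, j) = ((2*c*(c - 4))*c)*j + 0 = ((2*c*(-4 + c))*c)*j + 0 = (2*c**2*(-4 + c))*j + 0 = 2*j*c**2*(-4 + c) + 0 = 2*j*c**2*(-4 + c))
((-5)**2 - 10)*n(5, 1) = ((-5)**2 - 10)*(2*1*5**2*(-4 + 5)) = (25 - 10)*(2*1*25*1) = 15*50 = 750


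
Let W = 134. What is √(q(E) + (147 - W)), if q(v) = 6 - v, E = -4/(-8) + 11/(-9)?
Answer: √710/6 ≈ 4.4410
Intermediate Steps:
E = -13/18 (E = -4*(-⅛) + 11*(-⅑) = ½ - 11/9 = -13/18 ≈ -0.72222)
√(q(E) + (147 - W)) = √((6 - 1*(-13/18)) + (147 - 1*134)) = √((6 + 13/18) + (147 - 134)) = √(121/18 + 13) = √(355/18) = √710/6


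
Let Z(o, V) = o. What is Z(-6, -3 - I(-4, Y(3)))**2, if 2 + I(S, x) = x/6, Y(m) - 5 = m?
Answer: 36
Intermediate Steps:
Y(m) = 5 + m
I(S, x) = -2 + x/6
Z(-6, -3 - I(-4, Y(3)))**2 = (-6)**2 = 36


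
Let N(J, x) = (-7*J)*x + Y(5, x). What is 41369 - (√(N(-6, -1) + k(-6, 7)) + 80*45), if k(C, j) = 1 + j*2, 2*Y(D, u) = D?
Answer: 37769 - 7*I*√2/2 ≈ 37769.0 - 4.9497*I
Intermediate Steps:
Y(D, u) = D/2
k(C, j) = 1 + 2*j
N(J, x) = 5/2 - 7*J*x (N(J, x) = (-7*J)*x + (½)*5 = -7*J*x + 5/2 = 5/2 - 7*J*x)
41369 - (√(N(-6, -1) + k(-6, 7)) + 80*45) = 41369 - (√((5/2 - 7*(-6)*(-1)) + (1 + 2*7)) + 80*45) = 41369 - (√((5/2 - 42) + (1 + 14)) + 3600) = 41369 - (√(-79/2 + 15) + 3600) = 41369 - (√(-49/2) + 3600) = 41369 - (7*I*√2/2 + 3600) = 41369 - (3600 + 7*I*√2/2) = 41369 + (-3600 - 7*I*√2/2) = 37769 - 7*I*√2/2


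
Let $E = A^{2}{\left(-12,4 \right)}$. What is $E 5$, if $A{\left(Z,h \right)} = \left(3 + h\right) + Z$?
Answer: $125$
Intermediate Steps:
$A{\left(Z,h \right)} = 3 + Z + h$
$E = 25$ ($E = \left(3 - 12 + 4\right)^{2} = \left(-5\right)^{2} = 25$)
$E 5 = 25 \cdot 5 = 125$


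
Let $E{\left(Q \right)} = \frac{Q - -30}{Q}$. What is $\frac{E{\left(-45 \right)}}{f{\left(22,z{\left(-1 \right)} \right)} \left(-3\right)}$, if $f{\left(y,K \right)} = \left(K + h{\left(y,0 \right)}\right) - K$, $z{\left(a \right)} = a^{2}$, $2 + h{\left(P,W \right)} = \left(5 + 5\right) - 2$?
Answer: $- \frac{1}{54} \approx -0.018519$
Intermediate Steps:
$h{\left(P,W \right)} = 6$ ($h{\left(P,W \right)} = -2 + \left(\left(5 + 5\right) - 2\right) = -2 + \left(10 - 2\right) = -2 + 8 = 6$)
$E{\left(Q \right)} = \frac{30 + Q}{Q}$ ($E{\left(Q \right)} = \frac{Q + 30}{Q} = \frac{30 + Q}{Q}$)
$f{\left(y,K \right)} = 6$ ($f{\left(y,K \right)} = \left(K + 6\right) - K = \left(6 + K\right) - K = 6$)
$\frac{E{\left(-45 \right)}}{f{\left(22,z{\left(-1 \right)} \right)} \left(-3\right)} = \frac{\frac{1}{-45} \left(30 - 45\right)}{6 \left(-3\right)} = \frac{\left(- \frac{1}{45}\right) \left(-15\right)}{-18} = \frac{1}{3} \left(- \frac{1}{18}\right) = - \frac{1}{54}$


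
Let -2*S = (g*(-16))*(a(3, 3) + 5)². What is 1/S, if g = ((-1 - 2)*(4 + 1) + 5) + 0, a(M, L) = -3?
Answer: -1/320 ≈ -0.0031250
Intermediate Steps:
g = -10 (g = (-3*5 + 5) + 0 = (-15 + 5) + 0 = -10 + 0 = -10)
S = -320 (S = -(-10*(-16))*(-3 + 5)²/2 = -80*2² = -80*4 = -½*640 = -320)
1/S = 1/(-320) = -1/320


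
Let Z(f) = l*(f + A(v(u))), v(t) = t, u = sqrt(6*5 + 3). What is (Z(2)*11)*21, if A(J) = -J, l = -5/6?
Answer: -385 + 385*sqrt(33)/2 ≈ 720.83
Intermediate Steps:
l = -5/6 (l = -5*1/6 = -5/6 ≈ -0.83333)
u = sqrt(33) (u = sqrt(30 + 3) = sqrt(33) ≈ 5.7446)
Z(f) = -5*f/6 + 5*sqrt(33)/6 (Z(f) = -5*(f - sqrt(33))/6 = -5*f/6 + 5*sqrt(33)/6)
(Z(2)*11)*21 = ((-5/6*2 + 5*sqrt(33)/6)*11)*21 = ((-5/3 + 5*sqrt(33)/6)*11)*21 = (-55/3 + 55*sqrt(33)/6)*21 = -385 + 385*sqrt(33)/2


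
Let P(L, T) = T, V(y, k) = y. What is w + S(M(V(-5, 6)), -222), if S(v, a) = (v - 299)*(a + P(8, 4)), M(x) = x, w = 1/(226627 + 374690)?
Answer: 39850480225/601317 ≈ 66272.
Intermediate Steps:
w = 1/601317 ≈ 1.6630e-6
S(v, a) = (-299 + v)*(4 + a) (S(v, a) = (v - 299)*(a + 4) = (-299 + v)*(4 + a))
w + S(M(V(-5, 6)), -222) = 1/601317 + (-1196 - 299*(-222) + 4*(-5) - 222*(-5)) = 1/601317 + (-1196 + 66378 - 20 + 1110) = 1/601317 + 66272 = 39850480225/601317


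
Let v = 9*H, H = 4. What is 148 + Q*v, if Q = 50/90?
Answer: 168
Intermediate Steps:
v = 36 (v = 9*4 = 36)
Q = 5/9 (Q = 50*(1/90) = 5/9 ≈ 0.55556)
148 + Q*v = 148 + (5/9)*36 = 148 + 20 = 168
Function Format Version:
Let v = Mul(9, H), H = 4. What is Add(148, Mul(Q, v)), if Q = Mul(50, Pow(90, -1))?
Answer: 168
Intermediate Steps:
v = 36 (v = Mul(9, 4) = 36)
Q = Rational(5, 9) (Q = Mul(50, Rational(1, 90)) = Rational(5, 9) ≈ 0.55556)
Add(148, Mul(Q, v)) = Add(148, Mul(Rational(5, 9), 36)) = Add(148, 20) = 168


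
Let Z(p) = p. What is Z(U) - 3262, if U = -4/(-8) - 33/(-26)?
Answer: -42383/13 ≈ -3260.2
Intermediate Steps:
U = 23/13 (U = -4*(-1/8) - 33*(-1/26) = 1/2 + 33/26 = 23/13 ≈ 1.7692)
Z(U) - 3262 = 23/13 - 3262 = -42383/13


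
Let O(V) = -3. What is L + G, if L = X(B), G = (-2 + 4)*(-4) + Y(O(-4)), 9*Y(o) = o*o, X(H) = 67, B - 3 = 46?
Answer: 60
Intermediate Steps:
B = 49 (B = 3 + 46 = 49)
Y(o) = o²/9 (Y(o) = (o*o)/9 = o²/9)
G = -7 (G = (-2 + 4)*(-4) + (⅑)*(-3)² = 2*(-4) + (⅑)*9 = -8 + 1 = -7)
L = 67
L + G = 67 - 7 = 60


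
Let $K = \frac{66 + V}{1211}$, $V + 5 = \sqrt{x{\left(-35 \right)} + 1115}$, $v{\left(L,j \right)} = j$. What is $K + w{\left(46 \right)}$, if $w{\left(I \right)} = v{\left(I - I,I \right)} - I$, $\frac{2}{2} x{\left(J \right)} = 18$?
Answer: $\frac{61}{1211} + \frac{\sqrt{1133}}{1211} \approx 0.078167$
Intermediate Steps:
$x{\left(J \right)} = 18$
$V = -5 + \sqrt{1133}$ ($V = -5 + \sqrt{18 + 1115} = -5 + \sqrt{1133} \approx 28.66$)
$w{\left(I \right)} = 0$ ($w{\left(I \right)} = I - I = 0$)
$K = \frac{61}{1211} + \frac{\sqrt{1133}}{1211}$ ($K = \frac{66 - \left(5 - \sqrt{1133}\right)}{1211} = \left(61 + \sqrt{1133}\right) \frac{1}{1211} = \frac{61}{1211} + \frac{\sqrt{1133}}{1211} \approx 0.078167$)
$K + w{\left(46 \right)} = \left(\frac{61}{1211} + \frac{\sqrt{1133}}{1211}\right) + 0 = \frac{61}{1211} + \frac{\sqrt{1133}}{1211}$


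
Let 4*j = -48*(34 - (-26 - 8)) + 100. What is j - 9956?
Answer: -10747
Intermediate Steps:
j = -791 (j = (-48*(34 - (-26 - 8)) + 100)/4 = (-48*(34 - 1*(-34)) + 100)/4 = (-48*(34 + 34) + 100)/4 = (-48*68 + 100)/4 = (-3264 + 100)/4 = (¼)*(-3164) = -791)
j - 9956 = -791 - 9956 = -10747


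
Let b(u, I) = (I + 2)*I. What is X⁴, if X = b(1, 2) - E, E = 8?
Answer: 0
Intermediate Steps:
b(u, I) = I*(2 + I) (b(u, I) = (2 + I)*I = I*(2 + I))
X = 0 (X = 2*(2 + 2) - 1*8 = 2*4 - 8 = 8 - 8 = 0)
X⁴ = 0⁴ = 0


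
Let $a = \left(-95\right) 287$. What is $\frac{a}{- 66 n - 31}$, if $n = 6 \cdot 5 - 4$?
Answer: $\frac{27265}{1747} \approx 15.607$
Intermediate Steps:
$a = -27265$
$n = 26$ ($n = 30 - 4 = 26$)
$\frac{a}{- 66 n - 31} = - \frac{27265}{\left(-66\right) 26 - 31} = - \frac{27265}{-1716 - 31} = - \frac{27265}{-1747} = \left(-27265\right) \left(- \frac{1}{1747}\right) = \frac{27265}{1747}$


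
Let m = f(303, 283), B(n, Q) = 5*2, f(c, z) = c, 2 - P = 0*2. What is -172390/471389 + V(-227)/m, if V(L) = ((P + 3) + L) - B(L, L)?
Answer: -161596418/142830867 ≈ -1.1314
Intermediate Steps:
P = 2 (P = 2 - 0*2 = 2 - 1*0 = 2 + 0 = 2)
B(n, Q) = 10
V(L) = -5 + L (V(L) = ((2 + 3) + L) - 1*10 = (5 + L) - 10 = -5 + L)
m = 303
-172390/471389 + V(-227)/m = -172390/471389 + (-5 - 227)/303 = -172390*1/471389 - 232*1/303 = -172390/471389 - 232/303 = -161596418/142830867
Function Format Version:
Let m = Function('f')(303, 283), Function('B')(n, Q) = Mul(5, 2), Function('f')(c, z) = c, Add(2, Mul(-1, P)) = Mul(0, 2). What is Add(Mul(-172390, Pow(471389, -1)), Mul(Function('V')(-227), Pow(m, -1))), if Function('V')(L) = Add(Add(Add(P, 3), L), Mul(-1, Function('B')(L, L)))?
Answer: Rational(-161596418, 142830867) ≈ -1.1314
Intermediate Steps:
P = 2 (P = Add(2, Mul(-1, Mul(0, 2))) = Add(2, Mul(-1, 0)) = Add(2, 0) = 2)
Function('B')(n, Q) = 10
Function('V')(L) = Add(-5, L) (Function('V')(L) = Add(Add(Add(2, 3), L), Mul(-1, 10)) = Add(Add(5, L), -10) = Add(-5, L))
m = 303
Add(Mul(-172390, Pow(471389, -1)), Mul(Function('V')(-227), Pow(m, -1))) = Add(Mul(-172390, Pow(471389, -1)), Mul(Add(-5, -227), Pow(303, -1))) = Add(Mul(-172390, Rational(1, 471389)), Mul(-232, Rational(1, 303))) = Add(Rational(-172390, 471389), Rational(-232, 303)) = Rational(-161596418, 142830867)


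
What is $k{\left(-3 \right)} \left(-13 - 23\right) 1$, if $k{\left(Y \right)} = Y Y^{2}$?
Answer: $972$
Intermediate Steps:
$k{\left(Y \right)} = Y^{3}$
$k{\left(-3 \right)} \left(-13 - 23\right) 1 = \left(-3\right)^{3} \left(-13 - 23\right) 1 = - 27 \left(\left(-36\right) 1\right) = \left(-27\right) \left(-36\right) = 972$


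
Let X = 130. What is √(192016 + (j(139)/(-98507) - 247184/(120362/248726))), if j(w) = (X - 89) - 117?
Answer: 2*I*√2800860789300844252276943/5928249767 ≈ 564.61*I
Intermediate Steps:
j(w) = -76 (j(w) = (130 - 89) - 117 = 41 - 117 = -76)
√(192016 + (j(139)/(-98507) - 247184/(120362/248726))) = √(192016 + (-76/(-98507) - 247184/(120362/248726))) = √(192016 + (-76*(-1/98507) - 247184/(120362*(1/248726)))) = √(192016 + (76/98507 - 247184/60181/124363)) = √(192016 + (76/98507 - 247184*124363/60181)) = √(192016 + (76/98507 - 30740543792/60181)) = √(192016 - 3028158742744788/5928249767) = √(-1889839935484516/5928249767) = 2*I*√2800860789300844252276943/5928249767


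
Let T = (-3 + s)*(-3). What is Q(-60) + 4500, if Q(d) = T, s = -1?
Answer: 4512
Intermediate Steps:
T = 12 (T = (-3 - 1)*(-3) = -4*(-3) = 12)
Q(d) = 12
Q(-60) + 4500 = 12 + 4500 = 4512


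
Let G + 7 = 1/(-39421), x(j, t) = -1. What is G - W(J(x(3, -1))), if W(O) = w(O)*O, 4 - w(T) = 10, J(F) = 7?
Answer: 1379734/39421 ≈ 35.000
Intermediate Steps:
w(T) = -6 (w(T) = 4 - 1*10 = 4 - 10 = -6)
G = -275948/39421 (G = -7 + 1/(-39421) = -7 - 1/39421 = -275948/39421 ≈ -7.0000)
W(O) = -6*O
G - W(J(x(3, -1))) = -275948/39421 - (-6)*7 = -275948/39421 - 1*(-42) = -275948/39421 + 42 = 1379734/39421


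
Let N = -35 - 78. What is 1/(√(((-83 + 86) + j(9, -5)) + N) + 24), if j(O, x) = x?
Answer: 24/691 - I*√115/691 ≈ 0.034732 - 0.015519*I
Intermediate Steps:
N = -113
1/(√(((-83 + 86) + j(9, -5)) + N) + 24) = 1/(√(((-83 + 86) - 5) - 113) + 24) = 1/(√((3 - 5) - 113) + 24) = 1/(√(-2 - 113) + 24) = 1/(√(-115) + 24) = 1/(I*√115 + 24) = 1/(24 + I*√115)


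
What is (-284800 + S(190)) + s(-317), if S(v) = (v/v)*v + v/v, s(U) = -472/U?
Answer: -90220581/317 ≈ -2.8461e+5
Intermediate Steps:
S(v) = 1 + v (S(v) = 1*v + 1 = v + 1 = 1 + v)
(-284800 + S(190)) + s(-317) = (-284800 + (1 + 190)) - 472/(-317) = (-284800 + 191) - 472*(-1/317) = -284609 + 472/317 = -90220581/317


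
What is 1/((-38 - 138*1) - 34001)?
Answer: -1/34177 ≈ -2.9259e-5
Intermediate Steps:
1/((-38 - 138*1) - 34001) = 1/((-38 - 138) - 34001) = 1/(-176 - 34001) = 1/(-34177) = -1/34177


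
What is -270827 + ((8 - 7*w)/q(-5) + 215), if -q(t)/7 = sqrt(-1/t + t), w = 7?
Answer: -270612 - 41*I*sqrt(30)/84 ≈ -2.7061e+5 - 2.6734*I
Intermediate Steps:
q(t) = -7*sqrt(t - 1/t) (q(t) = -7*sqrt(-1/t + t) = -7*sqrt(t - 1/t))
-270827 + ((8 - 7*w)/q(-5) + 215) = -270827 + ((8 - 7*7)/((-7*sqrt(-5 - 1/(-5)))) + 215) = -270827 + ((8 - 49)/((-7*sqrt(-5 - 1*(-1/5)))) + 215) = -270827 + (-41/(-7*sqrt(-5 + 1/5)) + 215) = -270827 + (-41/(-14*I*sqrt(30)/5) + 215) = -270827 + ((I*sqrt(30)/84)*(-41) + 215) = -270827 + (-41*I*sqrt(30)/84 + 215) = -270827 + (215 - 41*I*sqrt(30)/84) = -270612 - 41*I*sqrt(30)/84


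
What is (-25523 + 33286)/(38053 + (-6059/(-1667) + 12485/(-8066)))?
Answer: 104381468786/511689534565 ≈ 0.20399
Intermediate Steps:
(-25523 + 33286)/(38053 + (-6059/(-1667) + 12485/(-8066))) = 7763/(38053 + (-6059*(-1/1667) + 12485*(-1/8066))) = 7763/(38053 + (6059/1667 - 12485/8066)) = 7763/(38053 + 28059399/13446022) = 7763/(511689534565/13446022) = 7763*(13446022/511689534565) = 104381468786/511689534565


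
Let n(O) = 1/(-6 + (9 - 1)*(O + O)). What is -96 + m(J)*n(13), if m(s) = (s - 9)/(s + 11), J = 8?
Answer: -368449/3838 ≈ -96.000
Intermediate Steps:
m(s) = (-9 + s)/(11 + s)
n(O) = 1/(-6 + 16*O) (n(O) = 1/(-6 + 8*(2*O)) = 1/(-6 + 16*O))
-96 + m(J)*n(13) = -96 + ((-9 + 8)/(11 + 8))*(1/(2*(-3 + 8*13))) = -96 + (-1/19)*(1/(2*(-3 + 104))) = -96 + ((1/19)*(-1))*((½)/101) = -96 - 1/(38*101) = -96 - 1/19*1/202 = -96 - 1/3838 = -368449/3838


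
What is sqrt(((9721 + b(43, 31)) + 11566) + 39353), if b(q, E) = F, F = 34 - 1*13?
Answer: sqrt(60661) ≈ 246.29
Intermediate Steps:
F = 21 (F = 34 - 13 = 21)
b(q, E) = 21
sqrt(((9721 + b(43, 31)) + 11566) + 39353) = sqrt(((9721 + 21) + 11566) + 39353) = sqrt((9742 + 11566) + 39353) = sqrt(21308 + 39353) = sqrt(60661)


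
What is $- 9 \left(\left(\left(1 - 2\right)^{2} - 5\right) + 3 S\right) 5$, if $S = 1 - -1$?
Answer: $-90$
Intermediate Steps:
$S = 2$ ($S = 1 + 1 = 2$)
$- 9 \left(\left(\left(1 - 2\right)^{2} - 5\right) + 3 S\right) 5 = - 9 \left(\left(\left(1 - 2\right)^{2} - 5\right) + 3 \cdot 2\right) 5 = - 9 \left(\left(\left(-1\right)^{2} - 5\right) + 6\right) 5 = - 9 \left(\left(1 - 5\right) + 6\right) 5 = - 9 \left(-4 + 6\right) 5 = \left(-9\right) 2 \cdot 5 = \left(-18\right) 5 = -90$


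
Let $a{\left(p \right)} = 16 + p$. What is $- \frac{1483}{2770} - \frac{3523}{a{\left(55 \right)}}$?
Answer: $- \frac{9864003}{196670} \approx -50.155$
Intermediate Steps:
$- \frac{1483}{2770} - \frac{3523}{a{\left(55 \right)}} = - \frac{1483}{2770} - \frac{3523}{16 + 55} = \left(-1483\right) \frac{1}{2770} - \frac{3523}{71} = - \frac{1483}{2770} - \frac{3523}{71} = - \frac{9864003}{196670}$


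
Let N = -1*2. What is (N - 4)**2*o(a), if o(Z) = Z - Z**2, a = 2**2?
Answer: -432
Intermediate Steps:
a = 4
N = -2
(N - 4)**2*o(a) = (-2 - 4)**2*(4*(1 - 1*4)) = (-6)**2*(4*(1 - 4)) = 36*(4*(-3)) = 36*(-12) = -432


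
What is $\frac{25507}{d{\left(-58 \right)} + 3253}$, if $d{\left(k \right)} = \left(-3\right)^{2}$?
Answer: $\frac{25507}{3262} \approx 7.8194$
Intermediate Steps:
$d{\left(k \right)} = 9$
$\frac{25507}{d{\left(-58 \right)} + 3253} = \frac{25507}{9 + 3253} = \frac{25507}{3262}$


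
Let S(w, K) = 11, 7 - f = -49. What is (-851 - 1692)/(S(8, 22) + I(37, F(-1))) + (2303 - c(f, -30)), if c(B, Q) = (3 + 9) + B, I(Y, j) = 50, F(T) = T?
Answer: 133792/61 ≈ 2193.3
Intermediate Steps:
f = 56 (f = 7 - 1*(-49) = 7 + 49 = 56)
c(B, Q) = 12 + B
(-851 - 1692)/(S(8, 22) + I(37, F(-1))) + (2303 - c(f, -30)) = (-851 - 1692)/(11 + 50) + (2303 - (12 + 56)) = -2543/61 + (2303 - 1*68) = -2543*1/61 + (2303 - 68) = -2543/61 + 2235 = 133792/61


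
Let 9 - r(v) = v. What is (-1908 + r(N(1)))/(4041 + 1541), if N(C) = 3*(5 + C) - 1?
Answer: -958/2791 ≈ -0.34325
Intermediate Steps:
N(C) = 14 + 3*C (N(C) = (15 + 3*C) - 1 = 14 + 3*C)
r(v) = 9 - v
(-1908 + r(N(1)))/(4041 + 1541) = (-1908 + (9 - (14 + 3*1)))/(4041 + 1541) = (-1908 + (9 - (14 + 3)))/5582 = (-1908 + (9 - 1*17))*(1/5582) = (-1908 + (9 - 17))*(1/5582) = (-1908 - 8)*(1/5582) = -1916*1/5582 = -958/2791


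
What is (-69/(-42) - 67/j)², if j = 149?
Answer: 6195121/4351396 ≈ 1.4237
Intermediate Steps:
(-69/(-42) - 67/j)² = (-69/(-42) - 67/149)² = (-69*(-1/42) - 67*1/149)² = (23/14 - 67/149)² = (2489/2086)² = 6195121/4351396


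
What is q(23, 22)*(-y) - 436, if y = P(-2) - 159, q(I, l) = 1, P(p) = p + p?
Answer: -273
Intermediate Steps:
P(p) = 2*p
y = -163 (y = 2*(-2) - 159 = -4 - 159 = -163)
q(23, 22)*(-y) - 436 = 1*(-1*(-163)) - 436 = 1*163 - 436 = 163 - 436 = -273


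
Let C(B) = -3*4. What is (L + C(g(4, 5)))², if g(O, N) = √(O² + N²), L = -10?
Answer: 484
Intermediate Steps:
g(O, N) = √(N² + O²)
C(B) = -12
(L + C(g(4, 5)))² = (-10 - 12)² = (-22)² = 484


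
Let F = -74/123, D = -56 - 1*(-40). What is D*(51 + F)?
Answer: -99184/123 ≈ -806.37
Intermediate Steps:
D = -16 (D = -56 + 40 = -16)
F = -74/123 (F = -74*1/123 = -74/123 ≈ -0.60163)
D*(51 + F) = -16*(51 - 74/123) = -16*6199/123 = -99184/123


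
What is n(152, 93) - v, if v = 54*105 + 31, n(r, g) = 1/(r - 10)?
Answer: -809541/142 ≈ -5701.0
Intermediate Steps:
n(r, g) = 1/(-10 + r)
v = 5701 (v = 5670 + 31 = 5701)
n(152, 93) - v = 1/(-10 + 152) - 1*5701 = 1/142 - 5701 = -809541/142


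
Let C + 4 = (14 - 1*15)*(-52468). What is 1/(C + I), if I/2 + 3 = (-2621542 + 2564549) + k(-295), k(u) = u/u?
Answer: -1/61526 ≈ -1.6253e-5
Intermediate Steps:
k(u) = 1
C = 52464 (C = -4 + (14 - 1*15)*(-52468) = -4 + (14 - 15)*(-52468) = -4 - 1*(-52468) = -4 + 52468 = 52464)
I = -113990 (I = -6 + 2*((-2621542 + 2564549) + 1) = -6 + 2*(-56993 + 1) = -6 + 2*(-56992) = -6 - 113984 = -113990)
1/(C + I) = 1/(52464 - 113990) = 1/(-61526) = -1/61526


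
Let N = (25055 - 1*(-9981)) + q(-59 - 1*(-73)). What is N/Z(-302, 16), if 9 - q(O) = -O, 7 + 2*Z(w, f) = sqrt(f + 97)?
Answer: 245413/32 + 35059*sqrt(113)/32 ≈ 19315.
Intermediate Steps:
Z(w, f) = -7/2 + sqrt(97 + f)/2 (Z(w, f) = -7/2 + sqrt(f + 97)/2 = -7/2 + sqrt(97 + f)/2)
q(O) = 9 + O (q(O) = 9 - (-1)*O = 9 + O)
N = 35059 (N = (25055 - 1*(-9981)) + (9 + (-59 - 1*(-73))) = (25055 + 9981) + (9 + (-59 + 73)) = 35036 + (9 + 14) = 35036 + 23 = 35059)
N/Z(-302, 16) = 35059/(-7/2 + sqrt(97 + 16)/2) = 35059/(-7/2 + sqrt(113)/2)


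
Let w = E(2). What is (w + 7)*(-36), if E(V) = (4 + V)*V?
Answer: -684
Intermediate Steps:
E(V) = V*(4 + V)
w = 12 (w = 2*(4 + 2) = 2*6 = 12)
(w + 7)*(-36) = (12 + 7)*(-36) = 19*(-36) = -684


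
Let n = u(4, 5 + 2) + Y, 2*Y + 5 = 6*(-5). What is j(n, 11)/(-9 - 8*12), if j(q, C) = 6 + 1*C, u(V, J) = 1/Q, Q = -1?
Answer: -17/105 ≈ -0.16190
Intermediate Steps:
u(V, J) = -1 (u(V, J) = 1/(-1) = -1)
Y = -35/2 (Y = -5/2 + (6*(-5))/2 = -5/2 + (1/2)*(-30) = -5/2 - 15 = -35/2 ≈ -17.500)
n = -37/2 (n = -1 - 35/2 = -37/2 ≈ -18.500)
j(q, C) = 6 + C
j(n, 11)/(-9 - 8*12) = (6 + 11)/(-9 - 8*12) = 17/(-9 - 96) = 17/(-105) = 17*(-1/105) = -17/105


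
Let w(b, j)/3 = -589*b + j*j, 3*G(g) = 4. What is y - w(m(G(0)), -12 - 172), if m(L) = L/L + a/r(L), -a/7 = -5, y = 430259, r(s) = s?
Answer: 1507367/4 ≈ 3.7684e+5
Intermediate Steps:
G(g) = 4/3 (G(g) = (1/3)*4 = 4/3)
a = 35 (a = -7*(-5) = 35)
m(L) = 1 + 35/L (m(L) = L/L + 35/L = 1 + 35/L)
w(b, j) = -1767*b + 3*j**2 (w(b, j) = 3*(-589*b + j*j) = 3*(-589*b + j**2) = 3*(j**2 - 589*b) = -1767*b + 3*j**2)
y - w(m(G(0)), -12 - 172) = 430259 - (-1767*(35 + 4/3)/4/3 + 3*(-12 - 172)**2) = 430259 - (-5301*109/(4*3) + 3*(-184)**2) = 430259 - (-1767*109/4 + 3*33856) = 430259 - (-192603/4 + 101568) = 430259 - 1*213669/4 = 430259 - 213669/4 = 1507367/4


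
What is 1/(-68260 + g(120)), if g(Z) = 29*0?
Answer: -1/68260 ≈ -1.4650e-5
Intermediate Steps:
g(Z) = 0
1/(-68260 + g(120)) = 1/(-68260 + 0) = 1/(-68260) = -1/68260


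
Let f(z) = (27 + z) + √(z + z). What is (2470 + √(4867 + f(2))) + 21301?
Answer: 23771 + √4898 ≈ 23841.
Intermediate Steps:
f(z) = 27 + z + √2*√z (f(z) = (27 + z) + √(2*z) = (27 + z) + √2*√z = 27 + z + √2*√z)
(2470 + √(4867 + f(2))) + 21301 = (2470 + √(4867 + (27 + 2 + √2*√2))) + 21301 = (2470 + √(4867 + (27 + 2 + 2))) + 21301 = (2470 + √(4867 + 31)) + 21301 = (2470 + √4898) + 21301 = 23771 + √4898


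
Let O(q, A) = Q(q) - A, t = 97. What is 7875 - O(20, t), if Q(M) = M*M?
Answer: 7572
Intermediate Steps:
Q(M) = M²
O(q, A) = q² - A
7875 - O(20, t) = 7875 - (20² - 1*97) = 7875 - (400 - 97) = 7875 - 1*303 = 7875 - 303 = 7572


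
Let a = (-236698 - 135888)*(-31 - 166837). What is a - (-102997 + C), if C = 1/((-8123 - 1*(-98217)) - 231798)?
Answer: 8810132133631081/141704 ≈ 6.2173e+10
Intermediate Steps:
a = 62172680648 (a = -372586*(-166868) = 62172680648)
C = -1/141704 (C = 1/((-8123 + 98217) - 231798) = 1/(90094 - 231798) = 1/(-141704) = -1/141704 ≈ -7.0570e-6)
a - (-102997 + C) = 62172680648 - (-102997 - 1/141704) = 62172680648 - 1*(-14595086889/141704) = 62172680648 + 14595086889/141704 = 8810132133631081/141704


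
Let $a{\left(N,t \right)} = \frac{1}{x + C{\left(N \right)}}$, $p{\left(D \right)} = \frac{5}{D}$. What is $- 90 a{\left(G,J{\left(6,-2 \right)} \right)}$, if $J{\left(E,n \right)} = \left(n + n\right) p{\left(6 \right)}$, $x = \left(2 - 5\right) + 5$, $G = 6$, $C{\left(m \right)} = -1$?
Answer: $-90$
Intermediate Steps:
$x = 2$ ($x = -3 + 5 = 2$)
$J{\left(E,n \right)} = \frac{5 n}{3}$ ($J{\left(E,n \right)} = \left(n + n\right) \frac{5}{6} = 2 n 5 \cdot \frac{1}{6} = 2 n \frac{5}{6} = \frac{5 n}{3}$)
$a{\left(N,t \right)} = 1$ ($a{\left(N,t \right)} = \frac{1}{2 - 1} = 1^{-1} = 1$)
$- 90 a{\left(G,J{\left(6,-2 \right)} \right)} = \left(-90\right) 1 = -90$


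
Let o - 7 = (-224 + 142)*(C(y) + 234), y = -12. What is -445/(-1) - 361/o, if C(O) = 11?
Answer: 470384/1057 ≈ 445.02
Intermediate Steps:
o = -20083 (o = 7 + (-224 + 142)*(11 + 234) = 7 - 82*245 = 7 - 20090 = -20083)
-445/(-1) - 361/o = -445/(-1) - 361/(-20083) = -445*(-1) - 361*(-1/20083) = 445 + 19/1057 = 470384/1057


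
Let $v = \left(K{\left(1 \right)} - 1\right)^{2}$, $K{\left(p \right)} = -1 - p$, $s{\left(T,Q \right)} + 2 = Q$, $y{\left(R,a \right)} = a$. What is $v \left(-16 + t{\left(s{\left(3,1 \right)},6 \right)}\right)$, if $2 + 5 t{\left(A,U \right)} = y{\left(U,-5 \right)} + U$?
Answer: $- \frac{729}{5} \approx -145.8$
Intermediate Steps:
$s{\left(T,Q \right)} = -2 + Q$
$t{\left(A,U \right)} = - \frac{7}{5} + \frac{U}{5}$ ($t{\left(A,U \right)} = - \frac{2}{5} + \frac{-5 + U}{5} = - \frac{2}{5} + \left(-1 + \frac{U}{5}\right) = - \frac{7}{5} + \frac{U}{5}$)
$v = 9$ ($v = \left(\left(-1 - 1\right) - 1\right)^{2} = \left(-2 - 1\right)^{2} = \left(-3\right)^{2} = 9$)
$v \left(-16 + t{\left(s{\left(3,1 \right)},6 \right)}\right) = 9 \left(-16 + \left(- \frac{7}{5} + \frac{1}{5} \cdot 6\right)\right) = 9 \left(-16 + \left(- \frac{7}{5} + \frac{6}{5}\right)\right) = 9 \left(-16 - \frac{1}{5}\right) = 9 \left(- \frac{81}{5}\right) = - \frac{729}{5}$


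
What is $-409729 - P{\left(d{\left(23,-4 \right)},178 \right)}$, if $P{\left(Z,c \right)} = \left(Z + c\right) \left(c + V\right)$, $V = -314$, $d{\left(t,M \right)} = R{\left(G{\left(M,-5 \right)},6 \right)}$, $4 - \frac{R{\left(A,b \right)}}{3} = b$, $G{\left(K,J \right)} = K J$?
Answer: $-386337$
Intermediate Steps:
$G{\left(K,J \right)} = J K$
$R{\left(A,b \right)} = 12 - 3 b$
$d{\left(t,M \right)} = -6$ ($d{\left(t,M \right)} = 12 - 18 = -6$)
$P{\left(Z,c \right)} = \left(-314 + c\right) \left(Z + c\right)$ ($P{\left(Z,c \right)} = \left(Z + c\right) \left(c - 314\right) = \left(Z + c\right) \left(-314 + c\right) = \left(-314 + c\right) \left(Z + c\right)$)
$-409729 - P{\left(d{\left(23,-4 \right)},178 \right)} = -409729 - \left(178^{2} - -1884 - 55892 - 1068\right) = -409729 - \left(31684 + 1884 - 55892 - 1068\right) = -409729 - -23392 = -409729 + 23392 = -386337$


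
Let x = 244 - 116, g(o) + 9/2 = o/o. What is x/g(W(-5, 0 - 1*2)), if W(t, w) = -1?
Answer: -256/7 ≈ -36.571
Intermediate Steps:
g(o) = -7/2 (g(o) = -9/2 + o/o = -9/2 + 1 = -7/2)
x = 128
x/g(W(-5, 0 - 1*2)) = 128/(-7/2) = 128*(-2/7) = -256/7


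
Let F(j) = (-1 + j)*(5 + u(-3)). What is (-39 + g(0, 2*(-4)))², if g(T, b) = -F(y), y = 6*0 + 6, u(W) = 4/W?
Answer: 29584/9 ≈ 3287.1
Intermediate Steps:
y = 6 (y = 0 + 6 = 6)
F(j) = -11/3 + 11*j/3 (F(j) = (-1 + j)*(5 + 4/(-3)) = (-1 + j)*(5 + 4*(-⅓)) = (-1 + j)*(5 - 4/3) = (-1 + j)*(11/3) = -11/3 + 11*j/3)
g(T, b) = -55/3 (g(T, b) = -(-11/3 + (11/3)*6) = -(-11/3 + 22) = -1*55/3 = -55/3)
(-39 + g(0, 2*(-4)))² = (-39 - 55/3)² = (-172/3)² = 29584/9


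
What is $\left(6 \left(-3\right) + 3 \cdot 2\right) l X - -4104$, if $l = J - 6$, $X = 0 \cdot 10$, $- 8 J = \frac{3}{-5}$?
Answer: $4104$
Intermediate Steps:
$J = \frac{3}{40}$ ($J = - \frac{3 \frac{1}{-5}}{8} = - \frac{3 \left(- \frac{1}{5}\right)}{8} = \left(- \frac{1}{8}\right) \left(- \frac{3}{5}\right) = \frac{3}{40} \approx 0.075$)
$X = 0$
$l = - \frac{237}{40}$ ($l = \frac{3}{40} - 6 = - \frac{237}{40} \approx -5.925$)
$\left(6 \left(-3\right) + 3 \cdot 2\right) l X - -4104 = \left(6 \left(-3\right) + 3 \cdot 2\right) \left(- \frac{237}{40}\right) 0 - -4104 = \left(-18 + 6\right) \left(- \frac{237}{40}\right) 0 + 4104 = \left(-12\right) \left(- \frac{237}{40}\right) 0 + 4104 = \frac{711}{10} \cdot 0 + 4104 = 0 + 4104 = 4104$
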